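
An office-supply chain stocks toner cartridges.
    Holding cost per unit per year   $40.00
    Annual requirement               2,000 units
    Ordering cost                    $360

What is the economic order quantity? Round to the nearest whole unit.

Q* = √(2·D·S / H) = √(2·2,000·360 / 40) = √36,000.0 ≈ 189.74

190 units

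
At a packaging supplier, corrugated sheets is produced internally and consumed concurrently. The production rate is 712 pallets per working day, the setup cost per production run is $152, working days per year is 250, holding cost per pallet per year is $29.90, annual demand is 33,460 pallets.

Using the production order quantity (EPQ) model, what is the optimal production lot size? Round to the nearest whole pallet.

Daily demand d = 33,460/250 = 133.840; p = 712; 1 − d/p = 0.81202
EPQ = √(2DS / (H(1 − d/p)))
    = √(2 × 33,460 × 152 / (29.9 × 0.81202)) ≈ 647.26

647 pallets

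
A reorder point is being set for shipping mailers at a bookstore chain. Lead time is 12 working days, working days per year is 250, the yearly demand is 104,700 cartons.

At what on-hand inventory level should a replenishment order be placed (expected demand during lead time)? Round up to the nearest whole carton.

5,026 cartons

Daily demand d = 104,700 / 250 = 418.800 cartons/day
Demand during lead time = 418.800 × 12 = 5,025.60
Reorder point = 5,025.60 → round up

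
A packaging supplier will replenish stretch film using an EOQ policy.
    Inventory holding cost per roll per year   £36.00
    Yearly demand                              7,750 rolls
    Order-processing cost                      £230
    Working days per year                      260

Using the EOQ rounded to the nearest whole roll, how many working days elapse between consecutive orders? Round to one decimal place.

EOQ = √(2DS/H) = √(2 × 7,750 × 230 / 36)
    = √(99,027.78) ≈ 314.69 → Q = 315 rolls
T = Q/D × 260 days = 315/7,750 × 260 = 10.568 days

10.6 days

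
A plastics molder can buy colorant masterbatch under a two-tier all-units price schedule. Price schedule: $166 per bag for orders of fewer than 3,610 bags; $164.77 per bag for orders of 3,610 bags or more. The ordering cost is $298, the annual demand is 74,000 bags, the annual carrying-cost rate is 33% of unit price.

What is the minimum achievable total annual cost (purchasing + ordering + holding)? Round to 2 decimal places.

$12,297,233.84

H₁ = 33%×$166 = $54.7800;  H₂ = 33%×$164.77 = $54.3741
EOQ₁ = √(2×74,000×298/54.7800) = 897.28  (< 3,610, feasible at tier 1)
EOQ₂ = √(2×74,000×298/54.3741) = 900.62  (< 3,610 → use Q = 3,610 at tier-2 price)
TC(tier 1 (EOQ₁), Q≈897.3) = $12,333,153.00
TC(tier 2, Q≈3,610.0) = $12,297,233.84
Minimum at tier 2: $12,297,233.84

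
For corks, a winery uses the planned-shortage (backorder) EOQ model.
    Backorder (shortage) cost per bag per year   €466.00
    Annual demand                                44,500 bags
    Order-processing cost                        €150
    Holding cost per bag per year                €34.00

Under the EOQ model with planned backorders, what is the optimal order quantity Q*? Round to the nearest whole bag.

Q* = √(2DS/H) · √((H + b)/b)
   = √(2 × 44,500 × 150 / 34) · √((34 + 466) / 466)
   = 626.616 × 1.0358 ≈ 649.07

649 bags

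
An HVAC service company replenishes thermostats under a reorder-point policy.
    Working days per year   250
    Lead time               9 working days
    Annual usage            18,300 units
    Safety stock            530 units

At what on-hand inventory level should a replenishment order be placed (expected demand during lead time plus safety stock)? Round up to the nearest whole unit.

Daily demand d = 18,300 / 250 = 73.200 units/day
Demand during lead time = 73.200 × 9 = 658.80
Reorder point = 658.80 + 530 = 1,188.80 → round up

1,189 units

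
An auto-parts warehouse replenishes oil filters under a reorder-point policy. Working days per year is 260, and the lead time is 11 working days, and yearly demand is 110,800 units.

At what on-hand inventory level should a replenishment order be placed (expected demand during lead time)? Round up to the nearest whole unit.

Daily demand d = 110,800 / 260 = 426.154 units/day
Demand during lead time = 426.154 × 11 = 4,687.69
Reorder point = 4,687.69 → round up

4,688 units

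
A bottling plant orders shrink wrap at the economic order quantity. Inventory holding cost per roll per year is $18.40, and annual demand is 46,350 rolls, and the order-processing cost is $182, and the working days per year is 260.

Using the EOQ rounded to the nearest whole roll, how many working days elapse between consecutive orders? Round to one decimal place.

2DS/H = 2·46,350·182/18.4 = 916,923.91
EOQ = √916,923.91 ≈ 957.56 → Q = 958 rolls
Days between orders = 260 / (D/Q) = 260 / 48.382 ≈ 5.374

5.4 days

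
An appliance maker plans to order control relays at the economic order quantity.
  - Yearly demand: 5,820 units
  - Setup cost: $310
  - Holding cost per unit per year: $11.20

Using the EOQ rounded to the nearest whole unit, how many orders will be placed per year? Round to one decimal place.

10.2 orders per year

Q* = √(2·D·S / H) = √(2·5,820·310 / 11.2) = √322,178.6 ≈ 567.61 → Q = 568
N = D/Q = 5,820/568 ≈ 10.246 orders/yr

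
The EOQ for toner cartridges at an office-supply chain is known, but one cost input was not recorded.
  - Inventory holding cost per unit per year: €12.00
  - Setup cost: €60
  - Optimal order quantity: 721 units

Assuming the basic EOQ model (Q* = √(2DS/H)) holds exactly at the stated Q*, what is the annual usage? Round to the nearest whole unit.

51,984 units per year

EOQ relation: Q² = 2DS/H, so rearrange for the unknown.
D = Q²H / (2S) = 721² × 12 / (2 × 60) = 51,984.10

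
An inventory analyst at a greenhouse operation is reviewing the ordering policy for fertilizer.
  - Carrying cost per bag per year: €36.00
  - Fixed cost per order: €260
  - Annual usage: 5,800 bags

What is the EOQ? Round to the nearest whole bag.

EOQ = √(2DS/H) = √(2 × 5,800 × 260 / 36)
    = √(83,777.78) ≈ 289.44

289 bags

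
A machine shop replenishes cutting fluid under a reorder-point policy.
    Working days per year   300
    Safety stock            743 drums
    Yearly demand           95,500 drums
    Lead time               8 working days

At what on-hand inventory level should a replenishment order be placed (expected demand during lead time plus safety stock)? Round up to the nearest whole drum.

Daily demand d = 95,500 / 300 = 318.333 drums/day
Demand during lead time = 318.333 × 8 = 2,546.67
Reorder point = 2,546.67 + 743 = 3,289.67 → round up

3,290 drums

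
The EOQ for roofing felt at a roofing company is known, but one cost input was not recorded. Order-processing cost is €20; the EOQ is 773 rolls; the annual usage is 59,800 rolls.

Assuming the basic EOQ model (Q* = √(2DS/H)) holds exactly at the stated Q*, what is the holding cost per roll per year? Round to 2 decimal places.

€4.00

Since Q* = (2DS/H)^½, squaring gives Q*²·H = 2DS.
H = 2DS / Q² = 2 × 59,800 × 20 / 773² = 4.0032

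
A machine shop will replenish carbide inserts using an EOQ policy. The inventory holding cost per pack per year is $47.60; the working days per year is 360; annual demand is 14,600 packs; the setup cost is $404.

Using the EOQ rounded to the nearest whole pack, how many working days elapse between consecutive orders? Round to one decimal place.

12.3 days

Q* = √(2·D·S / H) = √(2·14,600·404 / 47.6) = √247,831.9 ≈ 497.83 → Q = 498 packs
Cycle time = (working days × Q)/D = (360 × 498) / 14,600 = 12.279 days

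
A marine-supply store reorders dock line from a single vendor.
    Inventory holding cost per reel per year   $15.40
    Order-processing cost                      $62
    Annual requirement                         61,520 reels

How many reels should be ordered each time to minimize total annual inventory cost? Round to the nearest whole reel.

Q* = √(2·D·S / H) = √(2·61,520·62 / 15.4) = √495,355.8 ≈ 703.82

704 reels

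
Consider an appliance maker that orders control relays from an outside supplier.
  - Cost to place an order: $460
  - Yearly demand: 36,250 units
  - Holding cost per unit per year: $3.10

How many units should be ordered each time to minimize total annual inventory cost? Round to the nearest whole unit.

3,280 units

Q* = √(2·D·S / H) = √(2·36,250·460 / 3.1) = √10,758,064.5 ≈ 3,279.95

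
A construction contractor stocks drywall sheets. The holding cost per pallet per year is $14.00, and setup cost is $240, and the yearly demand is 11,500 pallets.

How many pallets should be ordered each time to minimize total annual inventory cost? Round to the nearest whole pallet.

628 pallets

EOQ = √(2DS/H) = √(2 × 11,500 × 240 / 14)
    = √(394,285.71) ≈ 627.92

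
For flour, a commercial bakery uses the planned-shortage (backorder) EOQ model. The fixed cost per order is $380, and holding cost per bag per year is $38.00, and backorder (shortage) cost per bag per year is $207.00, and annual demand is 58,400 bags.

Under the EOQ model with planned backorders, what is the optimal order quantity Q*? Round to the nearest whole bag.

Q* = √(2DS/H) · √((H + b)/b)
   = √(2 × 58,400 × 380 / 38) · √((38 + 207) / 207)
   = 1,080.740 × 1.0879 ≈ 1,175.76

1,176 bags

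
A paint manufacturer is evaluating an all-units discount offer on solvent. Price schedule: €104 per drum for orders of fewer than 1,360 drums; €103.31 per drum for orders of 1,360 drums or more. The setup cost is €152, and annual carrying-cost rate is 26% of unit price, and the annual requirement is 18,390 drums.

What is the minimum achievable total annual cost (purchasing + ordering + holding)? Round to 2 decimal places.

€1,920,191.46

H₁ = 26%×€104 = €27.0400;  H₂ = 26%×€103.31 = €26.8606
EOQ₁ = √(2×18,390×152/27.0400) = 454.70  (< 1,360, feasible at tier 1)
EOQ₂ = √(2×18,390×152/26.8606) = 456.22  (< 1,360 → use Q = 1,360 at tier-2 price)
TC(tier 1 (EOQ₁), Q≈454.7) = €1,924,855.07
TC(tier 2, Q≈1,360.0) = €1,920,191.46
Minimum at tier 2: €1,920,191.46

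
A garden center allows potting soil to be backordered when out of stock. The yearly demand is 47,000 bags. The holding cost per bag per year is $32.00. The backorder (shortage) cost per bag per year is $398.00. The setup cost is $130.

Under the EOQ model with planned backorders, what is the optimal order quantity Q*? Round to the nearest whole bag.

Q* = √(2DS/H) · √((H + b)/b)
   = √(2 × 47,000 × 130 / 32) · √((32 + 398) / 398)
   = 617.960 × 1.0394 ≈ 642.32

642 bags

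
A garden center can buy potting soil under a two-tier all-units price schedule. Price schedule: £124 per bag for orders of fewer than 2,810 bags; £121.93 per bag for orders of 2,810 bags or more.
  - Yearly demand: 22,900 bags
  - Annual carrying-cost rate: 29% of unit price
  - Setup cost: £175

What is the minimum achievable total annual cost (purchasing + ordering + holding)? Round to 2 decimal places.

£2,843,303.54

H₁ = 29%×£124 = £35.9600;  H₂ = 29%×£121.93 = £35.3597
EOQ₁ = √(2×22,900×175/35.9600) = 472.11  (< 2,810, feasible at tier 1)
EOQ₂ = √(2×22,900×175/35.3597) = 476.10  (< 2,810 → use Q = 2,810 at tier-2 price)
TC(tier 1 (EOQ₁), Q≈472.1) = £2,856,577.03
TC(tier 2, Q≈2,810.0) = £2,843,303.54
Minimum at tier 2: £2,843,303.54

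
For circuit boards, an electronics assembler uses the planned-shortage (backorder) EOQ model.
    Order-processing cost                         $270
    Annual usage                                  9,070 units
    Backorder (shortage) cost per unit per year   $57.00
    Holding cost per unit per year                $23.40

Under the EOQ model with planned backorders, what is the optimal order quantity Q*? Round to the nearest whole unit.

543 units

Q* = √(2DS/H) · √((H + b)/b)
   = √(2 × 9,070 × 270 / 23.4) · √((23.4 + 57) / 57)
   = 457.502 × 1.1877 ≈ 543.35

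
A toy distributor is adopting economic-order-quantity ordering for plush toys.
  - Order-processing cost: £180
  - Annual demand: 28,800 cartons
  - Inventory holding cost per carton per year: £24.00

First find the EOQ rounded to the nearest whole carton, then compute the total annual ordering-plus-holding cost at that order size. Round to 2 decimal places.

EOQ = √(2DS/H) = √(2 × 28,800 × 180 / 24)
    = √(432,000.00) ≈ 657.27 → Q = 657 cartons
Orders/yr = 28,800/657 = 43.836; ordering cost = 43.836 × £180 = £7,890.41
Average inventory = 657/2 = 328.5; holding cost = 328.5 × £24 = £7,884.00
Total = £7,890.41 + £7,884.00 = £15,774.41

£15,774.41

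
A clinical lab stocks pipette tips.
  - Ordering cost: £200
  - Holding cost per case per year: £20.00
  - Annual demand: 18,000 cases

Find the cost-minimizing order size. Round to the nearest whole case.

600 cases

EOQ = √(2DS/H) = √(2 × 18,000 × 200 / 20)
    = √(360,000.00) ≈ 600.00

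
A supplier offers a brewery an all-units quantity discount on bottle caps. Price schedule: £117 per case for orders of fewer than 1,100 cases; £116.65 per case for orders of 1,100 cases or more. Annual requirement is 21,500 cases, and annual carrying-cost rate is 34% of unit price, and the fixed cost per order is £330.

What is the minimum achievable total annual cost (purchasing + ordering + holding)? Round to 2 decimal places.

£2,536,238.55

H₁ = 34%×£117 = £39.7800;  H₂ = 34%×£116.65 = £39.6610
EOQ₁ = √(2×21,500×330/39.7800) = 597.25  (< 1,100, feasible at tier 1)
EOQ₂ = √(2×21,500×330/39.6610) = 598.15  (< 1,100 → use Q = 1,100 at tier-2 price)
TC(tier 1 (EOQ₁), Q≈597.3) = £2,539,258.75
TC(tier 2, Q≈1,100.0) = £2,536,238.55
Minimum at tier 2: £2,536,238.55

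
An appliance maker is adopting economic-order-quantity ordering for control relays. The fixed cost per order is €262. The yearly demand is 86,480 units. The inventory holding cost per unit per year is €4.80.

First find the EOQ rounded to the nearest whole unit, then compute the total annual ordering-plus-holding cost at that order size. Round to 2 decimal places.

Q* = √(2·D·S / H) = √(2·86,480·262 / 4.8) = √9,440,733.3 ≈ 3,072.58 → Q = 3,073 units
Orders/yr = 86,480/3,073 = 28.142; ordering cost = 28.142 × €262 = €7,373.17
Average inventory = 3,073/2 = 1536.5; holding cost = 1536.5 × €4.8 = €7,375.20
Total = €7,373.17 + €7,375.20 = €14,748.37

€14,748.37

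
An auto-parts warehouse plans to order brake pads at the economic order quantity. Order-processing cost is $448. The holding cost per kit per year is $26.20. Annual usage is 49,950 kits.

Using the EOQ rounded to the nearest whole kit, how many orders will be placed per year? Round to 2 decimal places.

38.22 orders per year

EOQ = √(2DS/H) = √(2 × 49,950 × 448 / 26.2)
    = √(1,708,213.74) ≈ 1,306.99 → Q = 1,307
Orders per year = D/Q = 49,950 / 1,307 = 38.217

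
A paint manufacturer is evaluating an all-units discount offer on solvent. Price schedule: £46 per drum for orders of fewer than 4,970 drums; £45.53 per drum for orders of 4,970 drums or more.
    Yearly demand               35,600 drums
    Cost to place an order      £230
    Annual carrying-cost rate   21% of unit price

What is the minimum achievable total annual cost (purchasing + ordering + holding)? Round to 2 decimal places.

H₁ = 21%×£46 = £9.6600;  H₂ = 21%×£45.53 = £9.5613
EOQ₁ = √(2×35,600×230/9.6600) = 1,302.01  (< 4,970, feasible at tier 1)
EOQ₂ = √(2×35,600×230/9.5613) = 1,308.72  (< 4,970 → use Q = 4,970 at tier-2 price)
TC(tier 1 (EOQ₁), Q≈1,302.0) = £1,650,177.45
TC(tier 2, Q≈4,970.0) = £1,646,275.32
Minimum at tier 2: £1,646,275.32

£1,646,275.32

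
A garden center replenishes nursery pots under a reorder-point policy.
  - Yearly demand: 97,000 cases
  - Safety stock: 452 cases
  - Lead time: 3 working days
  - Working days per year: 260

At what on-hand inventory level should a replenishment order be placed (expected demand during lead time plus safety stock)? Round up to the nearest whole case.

1,572 cases

Daily demand d = 97,000 / 260 = 373.077 cases/day
Demand during lead time = 373.077 × 3 = 1,119.23
Reorder point = 1,119.23 + 452 = 1,571.23 → round up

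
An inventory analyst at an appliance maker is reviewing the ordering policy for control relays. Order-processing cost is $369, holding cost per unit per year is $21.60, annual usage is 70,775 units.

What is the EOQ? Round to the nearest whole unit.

Q* = √(2·D·S / H) = √(2·70,775·369 / 21.6) = √2,418,145.8 ≈ 1,555.04

1,555 units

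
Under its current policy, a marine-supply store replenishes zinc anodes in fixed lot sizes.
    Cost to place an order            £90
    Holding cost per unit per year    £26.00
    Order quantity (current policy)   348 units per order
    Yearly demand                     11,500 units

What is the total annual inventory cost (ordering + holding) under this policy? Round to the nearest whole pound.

Ordering: D/Q × S = 11,500/348 × £90 = £2,974.14
Holding:  Q/2 × H = 348/2 × £26 = £4,524.00
Total = £2,974.14 + £4,524.00 = £7,498.14

£7,498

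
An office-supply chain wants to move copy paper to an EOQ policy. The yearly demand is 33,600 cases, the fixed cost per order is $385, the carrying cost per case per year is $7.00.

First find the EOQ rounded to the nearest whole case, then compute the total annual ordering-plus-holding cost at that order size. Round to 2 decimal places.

2DS/H = 2·33,600·385/7 = 3,696,000.00
EOQ = √3,696,000.00 ≈ 1,922.50 → Q = 1,922 cases
Annual ordering cost = (D/Q)·S = (33,600/1,922) × 385 = $6,730.49
Annual holding cost  = (Q/2)·H = (1,922/2) × 7 = $6,727.00
Total = $6,730.49 + $6,727.00 = $13,457.49

$13,457.49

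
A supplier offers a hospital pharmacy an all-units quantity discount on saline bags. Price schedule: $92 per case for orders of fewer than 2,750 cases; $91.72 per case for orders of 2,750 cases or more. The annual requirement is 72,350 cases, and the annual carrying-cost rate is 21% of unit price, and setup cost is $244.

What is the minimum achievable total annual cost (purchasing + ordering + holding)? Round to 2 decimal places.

H₁ = 21%×$92 = $19.3200;  H₂ = 21%×$91.72 = $19.2612
EOQ₁ = √(2×72,350×244/19.3200) = 1,351.84  (< 2,750, feasible at tier 1)
EOQ₂ = √(2×72,350×244/19.2612) = 1,353.90  (< 2,750 → use Q = 2,750 at tier-2 price)
TC(tier 1 (EOQ₁), Q≈1,351.8) = $6,682,317.57
TC(tier 2, Q≈2,750.0) = $6,668,845.57
Minimum at tier 2: $6,668,845.57

$6,668,845.57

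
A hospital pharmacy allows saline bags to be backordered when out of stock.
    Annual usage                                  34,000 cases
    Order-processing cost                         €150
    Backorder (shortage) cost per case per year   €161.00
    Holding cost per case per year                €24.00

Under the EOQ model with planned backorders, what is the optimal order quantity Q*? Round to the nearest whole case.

699 cases

Basic EOQ = √(2·34,000·150/24) = 651.920
Backorder adjustment √((H+b)/b) = √((24+161)/161) = 1.0719
Q* = 651.920 × 1.0719 ≈ 698.82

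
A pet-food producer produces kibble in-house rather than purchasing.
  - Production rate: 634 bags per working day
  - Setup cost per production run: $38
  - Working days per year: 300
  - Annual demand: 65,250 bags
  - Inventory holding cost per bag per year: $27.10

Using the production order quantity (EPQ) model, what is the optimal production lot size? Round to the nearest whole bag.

528 bags

Daily demand d = 65,250/300 = 217.500; p = 634; 1 − d/p = 0.65694
EPQ = √(2DS / (H(1 − d/p)))
    = √(2 × 65,250 × 38 / (27.1 × 0.65694)) ≈ 527.78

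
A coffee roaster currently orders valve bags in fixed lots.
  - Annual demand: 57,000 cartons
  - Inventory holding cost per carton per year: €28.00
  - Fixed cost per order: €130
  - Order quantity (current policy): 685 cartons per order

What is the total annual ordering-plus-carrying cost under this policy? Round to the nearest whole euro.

Orders/yr = 57,000/685 = 83.212; ordering cost = 83.212 × €130 = €10,817.52
Average inventory = 685/2 = 342.5; holding cost = 342.5 × €28 = €9,590.00
Total = €10,817.52 + €9,590.00 = €20,407.52

€20,408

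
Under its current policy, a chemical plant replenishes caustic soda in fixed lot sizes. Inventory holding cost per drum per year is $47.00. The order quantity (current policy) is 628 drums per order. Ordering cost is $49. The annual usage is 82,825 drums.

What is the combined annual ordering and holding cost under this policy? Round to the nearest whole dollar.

Annual ordering cost = (D/Q)·S = (82,825/628) × 49 = $6,462.46
Annual holding cost  = (Q/2)·H = (628/2) × 47 = $14,758.00
Total = $6,462.46 + $14,758.00 = $21,220.46

$21,220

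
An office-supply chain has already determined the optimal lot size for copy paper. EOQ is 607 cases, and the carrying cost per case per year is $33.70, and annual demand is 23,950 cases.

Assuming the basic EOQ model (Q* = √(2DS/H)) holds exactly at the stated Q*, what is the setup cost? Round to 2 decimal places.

$259.22

EOQ relation: Q² = 2DS/H, so rearrange for the unknown.
S = Q²H / (2D) = 607² × 33.7 / (2 × 23,950) = 259.2219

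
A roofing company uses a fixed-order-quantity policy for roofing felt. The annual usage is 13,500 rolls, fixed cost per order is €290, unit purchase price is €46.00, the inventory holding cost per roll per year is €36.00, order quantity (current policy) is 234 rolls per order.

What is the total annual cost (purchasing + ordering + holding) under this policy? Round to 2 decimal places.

Annual ordering cost = (D/Q)·S = (13,500/234) × 290 = €16,730.77
Annual holding cost  = (Q/2)·H = (234/2) × 36 = €4,212.00
Purchase cost = D·C = 13,500 × 46 = €621,000.00
Total = €16,730.77 + €4,212.00 + €621,000.00 = €641,942.77

€641,942.77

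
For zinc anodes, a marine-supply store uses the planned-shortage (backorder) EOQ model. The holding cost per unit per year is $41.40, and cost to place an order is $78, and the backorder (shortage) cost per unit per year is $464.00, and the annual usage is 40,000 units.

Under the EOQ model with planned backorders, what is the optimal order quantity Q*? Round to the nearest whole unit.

Basic EOQ = √(2·40,000·78/41.4) = 388.233
Backorder adjustment √((H+b)/b) = √((41.4+464)/464) = 1.0437
Q* = 388.233 × 1.0437 ≈ 405.18

405 units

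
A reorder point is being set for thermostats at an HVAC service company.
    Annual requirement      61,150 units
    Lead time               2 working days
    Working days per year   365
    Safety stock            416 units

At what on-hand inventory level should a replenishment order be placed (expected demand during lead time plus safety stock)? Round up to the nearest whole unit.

752 units

Daily demand d = 61,150 / 365 = 167.534 units/day
Demand during lead time = 167.534 × 2 = 335.07
Reorder point = 335.07 + 416 = 751.07 → round up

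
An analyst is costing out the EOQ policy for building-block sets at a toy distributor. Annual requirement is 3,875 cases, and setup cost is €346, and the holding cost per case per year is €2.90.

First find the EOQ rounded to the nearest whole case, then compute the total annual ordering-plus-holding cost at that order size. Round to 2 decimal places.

Q* = √(2·D·S / H) = √(2·3,875·346 / 2.9) = √924,655.2 ≈ 961.59 → Q = 962 cases
Ordering: D/Q × S = 3,875/962 × €346 = €1,393.71
Holding:  Q/2 × H = 962/2 × €2.9 = €1,394.90
Total = €1,393.71 + €1,394.90 = €2,788.61

€2,788.61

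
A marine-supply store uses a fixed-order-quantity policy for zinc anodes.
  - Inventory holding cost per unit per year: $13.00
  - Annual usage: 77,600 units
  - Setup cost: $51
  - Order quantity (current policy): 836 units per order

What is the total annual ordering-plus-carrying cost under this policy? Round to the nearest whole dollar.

$10,168

Ordering: D/Q × S = 77,600/836 × $51 = $4,733.97
Holding:  Q/2 × H = 836/2 × $13 = $5,434.00
Total = $4,733.97 + $5,434.00 = $10,167.97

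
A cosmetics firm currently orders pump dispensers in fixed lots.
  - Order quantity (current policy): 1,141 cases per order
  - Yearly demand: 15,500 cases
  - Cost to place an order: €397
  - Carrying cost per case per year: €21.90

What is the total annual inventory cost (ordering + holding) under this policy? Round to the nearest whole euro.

€17,887

Ordering: D/Q × S = 15,500/1,141 × €397 = €5,393.08
Holding:  Q/2 × H = 1,141/2 × €21.9 = €12,493.95
Total = €5,393.08 + €12,493.95 = €17,887.03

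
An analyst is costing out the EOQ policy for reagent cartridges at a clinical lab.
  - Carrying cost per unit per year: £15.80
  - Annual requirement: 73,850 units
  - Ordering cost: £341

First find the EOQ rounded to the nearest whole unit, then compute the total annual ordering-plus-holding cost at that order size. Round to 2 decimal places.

Optimal lot size Q* = (2 × 73,850 × £341 / £15.8)^½ ≈ 1,785.41 → Q = 1,785 units
Ordering: D/Q × S = 73,850/1,785 × £341 = £14,108.04
Holding:  Q/2 × H = 1,785/2 × £15.8 = £14,101.50
Total = £14,108.04 + £14,101.50 = £28,209.54

£28,209.54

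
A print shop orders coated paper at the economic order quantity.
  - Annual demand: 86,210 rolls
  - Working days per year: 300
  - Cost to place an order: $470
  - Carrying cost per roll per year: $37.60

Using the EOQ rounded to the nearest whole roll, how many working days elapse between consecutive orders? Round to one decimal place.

Optimal lot size Q* = (2 × 86,210 × $470 / $37.6)^½ ≈ 1,468.08 → Q = 1,468 rolls
T = Q/D × 300 days = 1,468/86,210 × 300 = 5.108 days

5.1 days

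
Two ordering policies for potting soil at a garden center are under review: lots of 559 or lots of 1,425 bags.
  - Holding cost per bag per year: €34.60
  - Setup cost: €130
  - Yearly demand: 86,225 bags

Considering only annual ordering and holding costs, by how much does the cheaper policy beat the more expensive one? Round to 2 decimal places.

€2,795.61

TC(Q) = (D/Q)S + (Q/2)H
TC(559) = (86,225/559)×130 + (559/2)×34.6 = €29,723.03
TC(1,425) = (86,225/1,425)×130 + (1,425/2)×34.6 = €32,518.64
|ΔTC| = |€29,723.03 − €32,518.64| = €2,795.61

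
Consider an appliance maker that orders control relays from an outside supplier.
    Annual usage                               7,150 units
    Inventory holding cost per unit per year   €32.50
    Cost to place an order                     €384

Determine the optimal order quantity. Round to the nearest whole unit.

411 units

Q* = √(2·D·S / H) = √(2·7,150·384 / 32.5) = √168,960.0 ≈ 411.05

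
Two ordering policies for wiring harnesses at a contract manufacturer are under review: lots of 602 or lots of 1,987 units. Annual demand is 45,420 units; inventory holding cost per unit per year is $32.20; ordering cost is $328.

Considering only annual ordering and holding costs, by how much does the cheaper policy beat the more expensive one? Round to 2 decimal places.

Annual cost at Q: ordering D·S/Q plus holding Q·H/2.
TC(602) = (45,420/602)×328 + (602/2)×32.2 = $34,439.31
TC(1,987) = (45,420/1,987)×328 + (1,987/2)×32.2 = $39,488.31
Lots of 602 are cheaper by $5,049.00.

$5,049.00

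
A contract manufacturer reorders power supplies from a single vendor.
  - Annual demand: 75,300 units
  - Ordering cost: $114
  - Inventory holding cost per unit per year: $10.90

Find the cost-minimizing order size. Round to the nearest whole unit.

2DS/H = 2·75,300·114/10.9 = 1,575,082.57
EOQ = √1,575,082.57 ≈ 1,255.02

1,255 units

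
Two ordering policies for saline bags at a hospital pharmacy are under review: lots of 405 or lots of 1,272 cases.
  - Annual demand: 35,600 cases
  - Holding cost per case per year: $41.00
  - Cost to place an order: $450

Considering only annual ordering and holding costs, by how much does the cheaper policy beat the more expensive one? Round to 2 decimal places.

Annual cost at Q: ordering D·S/Q plus holding Q·H/2.
TC(405) = (35,600/405)×450 + (405/2)×41 = $47,858.06
TC(1,272) = (35,600/1,272)×450 + (1,272/2)×41 = $38,670.34
Cheaper: Q = 1,272.  Difference = $9,187.72

$9,187.72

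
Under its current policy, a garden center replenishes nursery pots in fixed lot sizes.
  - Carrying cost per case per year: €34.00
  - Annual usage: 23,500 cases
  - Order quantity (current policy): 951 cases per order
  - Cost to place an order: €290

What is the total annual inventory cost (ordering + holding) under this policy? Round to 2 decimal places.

€23,333.14

Annual ordering cost = (D/Q)·S = (23,500/951) × 290 = €7,166.14
Annual holding cost  = (Q/2)·H = (951/2) × 34 = €16,167.00
Total = €7,166.14 + €16,167.00 = €23,333.14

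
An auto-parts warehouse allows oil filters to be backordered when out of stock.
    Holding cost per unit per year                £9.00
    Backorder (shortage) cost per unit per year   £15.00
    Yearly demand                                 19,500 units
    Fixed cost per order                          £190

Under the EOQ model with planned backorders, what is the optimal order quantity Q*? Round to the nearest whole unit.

Q* = √(2DS/H) · √((H + b)/b)
   = √(2 × 19,500 × 190 / 9) · √((9 + 15) / 15)
   = 907.377 × 1.2649 ≈ 1,147.75

1,148 units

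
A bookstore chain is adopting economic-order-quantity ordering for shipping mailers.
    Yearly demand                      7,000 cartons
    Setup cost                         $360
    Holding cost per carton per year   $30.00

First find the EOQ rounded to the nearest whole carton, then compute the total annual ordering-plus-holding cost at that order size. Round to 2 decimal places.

EOQ = √(2DS/H) = √(2 × 7,000 × 360 / 30)
    = √(168,000.00) ≈ 409.88 → Q = 410 cartons
Annual ordering cost = (D/Q)·S = (7,000/410) × 360 = $6,146.34
Annual holding cost  = (Q/2)·H = (410/2) × 30 = $6,150.00
Total = $6,146.34 + $6,150.00 = $12,296.34

$12,296.34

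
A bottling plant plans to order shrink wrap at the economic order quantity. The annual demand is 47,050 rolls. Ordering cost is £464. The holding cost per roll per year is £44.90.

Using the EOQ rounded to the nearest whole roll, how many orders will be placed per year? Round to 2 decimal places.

47.72 orders per year

EOQ = √(2DS/H) = √(2 × 47,050 × 464 / 44.9)
    = √(972,436.53) ≈ 986.12 → Q = 986
N = D/Q = 47,050/986 ≈ 47.718 orders/yr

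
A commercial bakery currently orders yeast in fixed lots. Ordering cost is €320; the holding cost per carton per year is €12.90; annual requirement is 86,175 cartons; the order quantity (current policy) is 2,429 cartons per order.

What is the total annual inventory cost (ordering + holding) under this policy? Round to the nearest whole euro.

€27,020

Annual ordering cost = (D/Q)·S = (86,175/2,429) × 320 = €11,352.82
Annual holding cost  = (Q/2)·H = (2,429/2) × 12.9 = €15,667.05
Total = €11,352.82 + €15,667.05 = €27,019.87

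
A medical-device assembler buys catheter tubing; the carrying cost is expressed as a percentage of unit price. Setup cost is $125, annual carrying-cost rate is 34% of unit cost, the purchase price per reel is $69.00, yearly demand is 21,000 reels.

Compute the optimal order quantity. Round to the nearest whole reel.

Carrying cost H = $69 × 34% = $23.4600/reel/yr
Q* = √(2·D·S / H) = √(2·21,000·125 / 23.46) = √223,785.2 ≈ 473.06

473 reels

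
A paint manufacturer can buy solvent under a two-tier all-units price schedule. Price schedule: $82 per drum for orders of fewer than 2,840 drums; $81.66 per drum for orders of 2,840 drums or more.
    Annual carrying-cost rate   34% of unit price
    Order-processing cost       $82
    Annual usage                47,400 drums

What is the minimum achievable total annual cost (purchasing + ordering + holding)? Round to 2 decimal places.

$3,901,521.68

H₁ = 34%×$82 = $27.8800;  H₂ = 34%×$81.66 = $27.7644
EOQ₁ = √(2×47,400×82/27.8800) = 528.04  (< 2,840, feasible at tier 1)
EOQ₂ = √(2×47,400×82/27.7644) = 529.14  (< 2,840 → use Q = 2,840 at tier-2 price)
TC(tier 1 (EOQ₁), Q≈528.0) = $3,901,521.68
TC(tier 2, Q≈2,840.0) = $3,911,478.04
Minimum at tier 1 (EOQ₁): $3,901,521.68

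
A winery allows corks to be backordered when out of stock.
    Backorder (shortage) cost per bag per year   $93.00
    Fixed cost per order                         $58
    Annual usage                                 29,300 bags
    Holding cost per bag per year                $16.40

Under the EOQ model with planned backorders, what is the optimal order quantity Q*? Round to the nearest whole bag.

494 bags

Q* = √(2DS/H) · √((H + b)/b)
   = √(2 × 29,300 × 58 / 16.4) · √((16.4 + 93) / 93)
   = 455.240 × 1.0846 ≈ 493.75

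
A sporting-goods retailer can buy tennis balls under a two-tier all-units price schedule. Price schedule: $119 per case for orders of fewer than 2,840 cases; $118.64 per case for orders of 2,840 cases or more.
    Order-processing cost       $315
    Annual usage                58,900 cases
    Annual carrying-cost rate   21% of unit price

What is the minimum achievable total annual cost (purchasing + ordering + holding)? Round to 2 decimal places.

H₁ = 21%×$119 = $24.9900;  H₂ = 21%×$118.64 = $24.9144
EOQ₁ = √(2×58,900×315/24.9900) = 1,218.55  (< 2,840, feasible at tier 1)
EOQ₂ = √(2×58,900×315/24.9144) = 1,220.40  (< 2,840 → use Q = 2,840 at tier-2 price)
TC(tier 1 (EOQ₁), Q≈1,218.6) = $7,039,551.67
TC(tier 2, Q≈2,840.0) = $7,029,807.37
Minimum at tier 2: $7,029,807.37

$7,029,807.37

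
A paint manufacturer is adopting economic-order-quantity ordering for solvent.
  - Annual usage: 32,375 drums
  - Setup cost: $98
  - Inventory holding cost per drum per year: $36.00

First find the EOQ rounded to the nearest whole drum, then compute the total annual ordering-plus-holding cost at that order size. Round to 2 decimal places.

Q* = √(2·D·S / H) = √(2·32,375·98 / 36) = √176,263.9 ≈ 419.84 → Q = 420 drums
Annual ordering cost = (D/Q)·S = (32,375/420) × 98 = $7,554.17
Annual holding cost  = (Q/2)·H = (420/2) × 36 = $7,560.00
Total = $7,554.17 + $7,560.00 = $15,114.17

$15,114.17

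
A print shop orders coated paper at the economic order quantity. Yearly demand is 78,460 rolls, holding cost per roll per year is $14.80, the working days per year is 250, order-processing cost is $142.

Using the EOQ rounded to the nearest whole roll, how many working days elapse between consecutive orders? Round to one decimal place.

3.9 days

Optimal lot size Q* = (2 × 78,460 × $142 / $14.8)^½ ≈ 1,227.02 → Q = 1,227 rolls
Days between orders = 250 / (D/Q) = 250 / 63.945 ≈ 3.910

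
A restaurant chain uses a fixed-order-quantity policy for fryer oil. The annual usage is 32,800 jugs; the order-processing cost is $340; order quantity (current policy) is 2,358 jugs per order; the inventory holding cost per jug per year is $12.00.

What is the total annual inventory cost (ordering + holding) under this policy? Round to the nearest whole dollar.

Orders/yr = 32,800/2,358 = 13.910; ordering cost = 13.910 × $340 = $4,729.43
Average inventory = 2,358/2 = 1179; holding cost = 1179 × $12 = $14,148.00
Total = $4,729.43 + $14,148.00 = $18,877.43

$18,877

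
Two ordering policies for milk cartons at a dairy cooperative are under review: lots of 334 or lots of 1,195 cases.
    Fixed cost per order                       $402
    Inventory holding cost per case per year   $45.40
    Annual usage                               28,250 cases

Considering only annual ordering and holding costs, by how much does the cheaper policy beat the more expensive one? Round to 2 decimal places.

$4,953.45

TC(Q) = (D/Q)S + (Q/2)H
TC(334) = (28,250/334)×402 + (334/2)×45.4 = $41,583.30
TC(1,195) = (28,250/1,195)×402 + (1,195/2)×45.4 = $36,629.85
Lots of 1,195 are cheaper by $4,953.45.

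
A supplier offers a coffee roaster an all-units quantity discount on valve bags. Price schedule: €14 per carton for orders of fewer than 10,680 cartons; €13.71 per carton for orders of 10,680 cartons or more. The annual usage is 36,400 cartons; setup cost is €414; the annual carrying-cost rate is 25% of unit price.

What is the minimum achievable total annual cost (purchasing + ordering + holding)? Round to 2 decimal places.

H₁ = 25%×€14 = €3.5000;  H₂ = 25%×€13.71 = €3.4275
EOQ₁ = √(2×36,400×414/3.5000) = 2,934.48  (< 10,680, feasible at tier 1)
EOQ₂ = √(2×36,400×414/3.4275) = 2,965.36  (< 10,680 → use Q = 10,680 at tier-2 price)
TC(tier 1 (EOQ₁), Q≈2,934.5) = €519,870.70
TC(tier 2, Q≈10,680.0) = €518,757.86
Minimum at tier 2: €518,757.86

€518,757.86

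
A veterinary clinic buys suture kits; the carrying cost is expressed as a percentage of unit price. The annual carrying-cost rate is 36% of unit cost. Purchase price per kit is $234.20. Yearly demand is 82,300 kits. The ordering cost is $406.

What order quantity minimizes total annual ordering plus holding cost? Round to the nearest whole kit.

H = i·C = 0.36 × $234.2 = $84.3120 per kit-year
Q* = √(2·D·S / H) = √(2·82,300·406 / 84.312) = √792,622.6 ≈ 890.29

890 kits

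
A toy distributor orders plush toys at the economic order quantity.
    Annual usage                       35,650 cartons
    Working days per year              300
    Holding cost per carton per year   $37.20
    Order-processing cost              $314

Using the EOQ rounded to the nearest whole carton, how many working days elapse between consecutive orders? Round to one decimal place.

Optimal lot size Q* = (2 × 35,650 × $314 / $37.2)^½ ≈ 775.78 → Q = 776 cartons
T = Q/D × 300 days = 776/35,650 × 300 = 6.530 days

6.5 days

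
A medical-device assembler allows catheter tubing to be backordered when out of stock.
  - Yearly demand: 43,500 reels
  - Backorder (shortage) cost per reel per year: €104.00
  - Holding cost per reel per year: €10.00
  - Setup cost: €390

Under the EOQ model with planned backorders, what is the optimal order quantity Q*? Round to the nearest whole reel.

1,929 reels

Basic EOQ = √(2·43,500·390/10) = 1,842.010
Backorder adjustment √((H+b)/b) = √((10+104)/104) = 1.0470
Q* = 1,842.010 × 1.0470 ≈ 1,928.54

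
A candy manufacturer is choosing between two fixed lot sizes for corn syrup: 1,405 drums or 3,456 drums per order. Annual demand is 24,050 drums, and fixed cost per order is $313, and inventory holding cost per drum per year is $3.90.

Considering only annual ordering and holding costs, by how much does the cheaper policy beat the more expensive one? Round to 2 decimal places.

Annual cost at Q: ordering D·S/Q plus holding Q·H/2.
TC(1,405) = (24,050/1,405)×313 + (1,405/2)×3.9 = $8,097.51
TC(3,456) = (24,050/3,456)×313 + (3,456/2)×3.9 = $8,917.34
Lots of 1,405 are cheaper by $819.83.

$819.83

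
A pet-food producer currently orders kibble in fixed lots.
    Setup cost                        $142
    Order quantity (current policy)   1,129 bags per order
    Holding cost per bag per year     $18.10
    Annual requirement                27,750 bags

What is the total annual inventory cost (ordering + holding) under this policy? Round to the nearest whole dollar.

$13,708

Annual ordering cost = (D/Q)·S = (27,750/1,129) × 142 = $3,490.26
Annual holding cost  = (Q/2)·H = (1,129/2) × 18.1 = $10,217.45
Total = $3,490.26 + $10,217.45 = $13,707.71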